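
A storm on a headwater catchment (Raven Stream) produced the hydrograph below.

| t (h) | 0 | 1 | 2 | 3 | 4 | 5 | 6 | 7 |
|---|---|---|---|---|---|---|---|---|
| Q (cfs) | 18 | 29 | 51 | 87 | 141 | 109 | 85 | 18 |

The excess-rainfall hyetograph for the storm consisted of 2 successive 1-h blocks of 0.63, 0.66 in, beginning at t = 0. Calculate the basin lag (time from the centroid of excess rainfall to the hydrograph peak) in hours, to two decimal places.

t_L ≈ 2.99 h

Centroid of excess rainfall: t_c = Σ P_i·t̄_i / ΣP_i = 1.0116 h (block centres at 0.5, 1.5 h).
Hydrograph peak occurs at t = 4 h, so basin lag t_L = 4 − 1.0116 = 2.99 h.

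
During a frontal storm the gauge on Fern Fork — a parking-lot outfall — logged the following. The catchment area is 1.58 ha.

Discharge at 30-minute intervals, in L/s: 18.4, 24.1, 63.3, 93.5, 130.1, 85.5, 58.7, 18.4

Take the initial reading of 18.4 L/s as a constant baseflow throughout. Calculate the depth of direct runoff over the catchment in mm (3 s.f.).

Direct runoff: 0.0, 5.7, 44.9, 75.1, 111.7, 67.1, 40.3, 0.0 L/s; ΣQ_DR = 344.8 L/s.
V = ΣQ_DR · Δt = 344.8 × 1800 s = 6.206 × 10^5 L.
Over A = 1.58 ha, depth = V / A = 39.3 mm.

d ≈ 39.3 mm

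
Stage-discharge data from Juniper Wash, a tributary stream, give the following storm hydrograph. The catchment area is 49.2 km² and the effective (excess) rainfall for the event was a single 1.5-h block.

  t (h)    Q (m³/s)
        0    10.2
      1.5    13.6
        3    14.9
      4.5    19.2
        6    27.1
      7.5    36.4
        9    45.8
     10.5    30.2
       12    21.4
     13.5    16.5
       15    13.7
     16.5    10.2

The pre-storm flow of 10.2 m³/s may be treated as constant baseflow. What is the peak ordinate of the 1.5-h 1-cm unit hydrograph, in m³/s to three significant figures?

Direct runoff: 0.0, 3.4, 4.7, 9.0, 16.9, 26.2, 35.6, 20.0, 11.2, 6.3, 3.5, 0.0 m³/s; ΣQ_DR = 136.8 m³/s, peak = 35.6 m³/s.
Runoff depth d = ΣQ_DR·Δt / A = 136.8 × 5400 / (49.2 km²) = 15.01 mm.
The 1-cm UH is the DRH scaled by (10 mm)/d, so U_p = 35.6 × 10/15.01 = 23.7 m³/s.

U_p ≈ 23.7 m³/s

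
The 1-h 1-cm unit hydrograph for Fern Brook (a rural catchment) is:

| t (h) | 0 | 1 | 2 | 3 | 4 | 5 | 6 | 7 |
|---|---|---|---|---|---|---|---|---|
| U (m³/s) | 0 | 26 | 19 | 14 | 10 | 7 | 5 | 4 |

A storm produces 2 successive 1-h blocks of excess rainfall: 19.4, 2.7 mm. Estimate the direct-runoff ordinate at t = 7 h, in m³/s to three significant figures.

Q ≈ 9.11 m³/s

By discrete convolution, Q_j = Σ (P_i / 10 mm) · U_{j−i}.
At t = 7 h (j=7): Q = (19.4/10)·4 + (2.7/10)·5 = 9.11 m³/s.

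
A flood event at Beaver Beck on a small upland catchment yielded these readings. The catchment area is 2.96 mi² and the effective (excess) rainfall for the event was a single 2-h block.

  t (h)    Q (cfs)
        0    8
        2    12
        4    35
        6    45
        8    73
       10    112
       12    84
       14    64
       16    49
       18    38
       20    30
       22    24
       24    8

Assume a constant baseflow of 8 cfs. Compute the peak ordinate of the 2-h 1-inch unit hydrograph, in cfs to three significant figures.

Direct runoff: 0.0, 4.0, 27.0, 37.0, 65.0, 104.0, 76.0, 56.0, 41.0, 30.0, 22.0, 16.0, 0.0 cfs; ΣQ_DR = 478.0 cfs, peak = 104.0 cfs.
Runoff depth d = ΣQ_DR·Δt / A = 478.0 × 7200 / (2.96 mi²) = 0.5005 in.
The 1-inch UH is the DRH scaled by (1 in)/d, so U_p = 104.0 × 1/0.5005 = 208 cfs.

U_p ≈ 208 cfs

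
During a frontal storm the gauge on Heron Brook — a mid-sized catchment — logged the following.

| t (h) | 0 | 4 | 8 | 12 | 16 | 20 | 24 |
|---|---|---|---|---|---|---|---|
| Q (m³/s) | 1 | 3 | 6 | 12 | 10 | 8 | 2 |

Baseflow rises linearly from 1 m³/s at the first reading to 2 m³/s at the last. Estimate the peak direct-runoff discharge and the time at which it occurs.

Subtracting baseflow gives direct-runoff ordinates: 0.00, 1.83, 4.67, 10.50, 8.33, 6.17, 0.00 m³/s.
The maximum is 10.50 m³/s, occurring at the reading for t = 12 h.

Q_p = 10.50 m³/s at t = 12 h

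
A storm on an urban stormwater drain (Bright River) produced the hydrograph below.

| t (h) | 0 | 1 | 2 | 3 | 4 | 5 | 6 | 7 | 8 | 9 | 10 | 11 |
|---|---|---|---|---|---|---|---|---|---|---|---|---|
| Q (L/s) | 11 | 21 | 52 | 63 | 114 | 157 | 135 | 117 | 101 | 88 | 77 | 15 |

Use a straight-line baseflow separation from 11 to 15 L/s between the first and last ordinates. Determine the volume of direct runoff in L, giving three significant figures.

Direct-runoff ordinates (Q − Q_b): 0.00, 9.64, 40.27, 50.91, 101.55, 144.18, 121.82, 103.45, 87.09, 73.73, 62.36, 0.00 L/s.
ΣQ_DR = 795.0 L/s.
With Δt = 1 h = 3600 s, V = ΣQ_DR · Δt = 795.0 × 3600 = 2.86 × 10^6 L.

V ≈ 2.86 × 10^6 L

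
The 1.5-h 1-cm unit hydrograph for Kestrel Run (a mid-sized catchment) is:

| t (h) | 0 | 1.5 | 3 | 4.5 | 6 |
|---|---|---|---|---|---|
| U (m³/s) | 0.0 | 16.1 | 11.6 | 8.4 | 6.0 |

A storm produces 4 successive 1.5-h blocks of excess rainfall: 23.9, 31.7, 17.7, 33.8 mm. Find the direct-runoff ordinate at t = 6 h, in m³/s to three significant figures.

By discrete convolution, Q_j = Σ (P_i / 10 mm) · U_{j−i}.
At t = 6 h (j=4): Q = (23.9/10)·6.0 + (31.7/10)·8.4 + (17.7/10)·11.6 + (33.8/10)·16.1 = 116 m³/s.

Q ≈ 116 m³/s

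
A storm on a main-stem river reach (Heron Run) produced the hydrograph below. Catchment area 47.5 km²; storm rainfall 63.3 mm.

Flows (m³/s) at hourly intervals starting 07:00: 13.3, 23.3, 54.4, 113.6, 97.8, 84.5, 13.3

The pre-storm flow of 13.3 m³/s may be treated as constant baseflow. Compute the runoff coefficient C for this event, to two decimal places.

C ≈ 0.37

ΣQ_DR = 307.1 m³/s; V = ΣQ_DR·Δt = 1.106 × 10^6 m³.
Runoff depth d = V / A = 23.27 mm.
C = d / P = 23.27 / 63.3 = 0.37.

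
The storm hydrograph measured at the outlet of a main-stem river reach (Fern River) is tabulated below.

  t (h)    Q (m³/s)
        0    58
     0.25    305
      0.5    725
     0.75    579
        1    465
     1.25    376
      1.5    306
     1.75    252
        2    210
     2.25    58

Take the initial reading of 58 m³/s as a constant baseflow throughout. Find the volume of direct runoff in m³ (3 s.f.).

Direct-runoff ordinates (Q − Q_b): 0.0, 247.0, 667.0, 521.0, 407.0, 318.0, 248.0, 194.0, 152.0, 0.0 m³/s.
ΣQ_DR = 2754 m³/s.
With Δt = 0.25 h = 900 s, V = ΣQ_DR · Δt = 2754 × 900 = 2.48 × 10^6 m³.

V ≈ 2.48 × 10^6 m³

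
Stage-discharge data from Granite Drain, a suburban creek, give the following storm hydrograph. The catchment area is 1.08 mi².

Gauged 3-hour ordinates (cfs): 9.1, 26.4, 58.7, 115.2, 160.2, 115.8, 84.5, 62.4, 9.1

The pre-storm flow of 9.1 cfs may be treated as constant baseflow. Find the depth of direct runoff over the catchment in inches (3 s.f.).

Direct runoff: 0.0, 17.3, 49.6, 106.1, 151.1, 106.7, 75.4, 53.3, 0.0 cfs; ΣQ_DR = 559.5 cfs.
V = ΣQ_DR · Δt = 559.5 × 10800 s = 6.043 × 10^6 ft³.
Over A = 1.08 mi², depth = V / A = 2.41 in.

d ≈ 2.41 in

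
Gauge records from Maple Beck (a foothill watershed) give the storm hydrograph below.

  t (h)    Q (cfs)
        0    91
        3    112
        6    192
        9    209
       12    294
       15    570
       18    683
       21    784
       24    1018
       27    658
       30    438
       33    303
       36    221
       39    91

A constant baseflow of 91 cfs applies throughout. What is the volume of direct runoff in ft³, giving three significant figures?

Direct-runoff ordinates (Q − Q_b): 0.0, 21.0, 101.0, 118.0, 203.0, 479.0, 592.0, 693.0, 927.0, 567.0, 347.0, 212.0, 130.0, 0.0 cfs.
ΣQ_DR = 4390 cfs.
With Δt = 3 h = 10800 s, V = ΣQ_DR · Δt = 4390 × 10800 = 4.74 × 10^7 ft³.

V ≈ 4.74 × 10^7 ft³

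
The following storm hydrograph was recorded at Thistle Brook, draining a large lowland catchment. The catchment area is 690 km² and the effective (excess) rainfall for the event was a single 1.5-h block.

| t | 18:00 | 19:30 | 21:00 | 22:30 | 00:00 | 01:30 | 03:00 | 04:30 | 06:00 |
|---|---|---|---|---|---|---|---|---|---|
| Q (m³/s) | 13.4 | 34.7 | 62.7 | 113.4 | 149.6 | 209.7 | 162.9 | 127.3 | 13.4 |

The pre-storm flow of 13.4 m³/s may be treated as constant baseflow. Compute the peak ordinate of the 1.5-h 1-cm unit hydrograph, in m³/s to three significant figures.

Direct runoff: 0.0, 21.3, 49.3, 100.0, 136.2, 196.3, 149.5, 113.9, 0.0 m³/s; ΣQ_DR = 766.5 m³/s, peak = 196.3 m³/s.
Runoff depth d = ΣQ_DR·Δt / A = 766.5 × 5400 / (690 km²) = 5.999 mm.
The 1-cm UH is the DRH scaled by (10 mm)/d, so U_p = 196.3 × 10/5.999 = 327 m³/s.

U_p ≈ 327 m³/s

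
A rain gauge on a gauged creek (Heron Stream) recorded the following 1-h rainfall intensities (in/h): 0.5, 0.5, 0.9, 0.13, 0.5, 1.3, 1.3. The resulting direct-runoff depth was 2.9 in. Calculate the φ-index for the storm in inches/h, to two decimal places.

φ ≈ 0.35 in/h

Only the 6 blocks with intensity above φ contribute runoff: 0.5, 0.5, 0.9, 0.5, 1.3, 1.3 in/h.
Σ(I−φ)·Δt = d  ⇒  (0.5+0.5+0.9+0.5+1.3+1.3 − 6φ)·1 = 2.9
φ = (5.000 − 2.9/1) / 6 = 0.35 in/h.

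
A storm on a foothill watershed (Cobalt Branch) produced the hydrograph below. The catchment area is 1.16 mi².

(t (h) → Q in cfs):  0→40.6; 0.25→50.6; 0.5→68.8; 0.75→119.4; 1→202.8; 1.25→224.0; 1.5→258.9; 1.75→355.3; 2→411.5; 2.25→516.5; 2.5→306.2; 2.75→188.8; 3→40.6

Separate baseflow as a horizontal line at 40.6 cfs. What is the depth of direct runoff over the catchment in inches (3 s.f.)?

Direct runoff: 0.0, 10.0, 28.2, 78.8, 162.2, 183.4, 218.3, 314.7, 370.9, 475.9, 265.6, 148.2, 0.0 cfs; ΣQ_DR = 2256 cfs.
V = ΣQ_DR · Δt = 2256 × 900 s = 2.031 × 10^6 ft³.
Over A = 1.16 mi², depth = V / A = 0.753 in.

d ≈ 0.753 in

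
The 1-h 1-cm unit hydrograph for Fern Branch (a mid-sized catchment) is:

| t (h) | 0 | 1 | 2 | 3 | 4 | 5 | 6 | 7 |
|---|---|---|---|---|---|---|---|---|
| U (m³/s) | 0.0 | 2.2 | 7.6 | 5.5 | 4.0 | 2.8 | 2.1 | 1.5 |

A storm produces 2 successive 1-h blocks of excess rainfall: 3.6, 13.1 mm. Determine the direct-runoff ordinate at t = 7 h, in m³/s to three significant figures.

By discrete convolution, Q_j = Σ (P_i / 10 mm) · U_{j−i}.
At t = 7 h (j=7): Q = (3.6/10)·1.5 + (13.1/10)·2.1 = 3.29 m³/s.

Q ≈ 3.29 m³/s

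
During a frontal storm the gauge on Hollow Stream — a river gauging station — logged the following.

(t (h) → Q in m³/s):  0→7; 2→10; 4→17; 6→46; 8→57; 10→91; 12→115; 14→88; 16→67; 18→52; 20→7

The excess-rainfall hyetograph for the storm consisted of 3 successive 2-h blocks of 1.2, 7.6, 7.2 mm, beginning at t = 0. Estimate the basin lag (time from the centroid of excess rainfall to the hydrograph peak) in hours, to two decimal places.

t_L ≈ 8.25 h

Centroid of excess rainfall: t_c = Σ P_i·t̄_i / ΣP_i = 3.7500 h (block centres at 1, 3, 5 h).
Hydrograph peak occurs at t = 12 h, so basin lag t_L = 12 − 3.7500 = 8.25 h.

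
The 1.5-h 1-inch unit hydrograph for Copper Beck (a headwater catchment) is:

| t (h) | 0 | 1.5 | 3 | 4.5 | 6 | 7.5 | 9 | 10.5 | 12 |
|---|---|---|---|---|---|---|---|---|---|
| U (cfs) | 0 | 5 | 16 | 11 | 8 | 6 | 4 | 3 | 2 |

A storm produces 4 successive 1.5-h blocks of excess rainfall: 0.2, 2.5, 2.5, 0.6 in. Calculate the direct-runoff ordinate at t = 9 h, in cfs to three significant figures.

By discrete convolution, Q_j = Σ (P_i / 1 in) · U_{j−i}.
At t = 9 h (j=6): Q = (0.2/1)·4 + (2.5/1)·6 + (2.5/1)·8 + (0.6/1)·11 = 42.4 cfs.

Q ≈ 42.4 cfs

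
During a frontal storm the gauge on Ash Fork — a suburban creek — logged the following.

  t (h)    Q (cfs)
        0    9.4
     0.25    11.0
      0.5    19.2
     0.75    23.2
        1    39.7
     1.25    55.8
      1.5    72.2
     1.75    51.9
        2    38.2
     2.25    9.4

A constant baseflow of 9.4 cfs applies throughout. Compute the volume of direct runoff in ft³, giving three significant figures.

V ≈ 2.12 × 10^5 ft³

Direct-runoff ordinates (Q − Q_b): 0.0, 1.6, 9.8, 13.8, 30.3, 46.4, 62.8, 42.5, 28.8, 0.0 cfs.
ΣQ_DR = 236.0 cfs.
With Δt = 0.25 h = 900 s, V = ΣQ_DR · Δt = 236.0 × 900 = 2.12 × 10^5 ft³.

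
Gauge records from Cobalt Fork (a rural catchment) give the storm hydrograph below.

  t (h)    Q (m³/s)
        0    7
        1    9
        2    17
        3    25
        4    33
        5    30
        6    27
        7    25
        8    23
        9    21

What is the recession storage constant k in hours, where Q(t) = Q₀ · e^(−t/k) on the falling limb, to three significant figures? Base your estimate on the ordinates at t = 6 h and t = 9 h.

On the falling limb, Q drops from 27 to 21 m³/s between t = 6 h and t = 9 h (Δt = 3 h).
k = −Δt / ln(Q₂/Q₁) = −3 / ln(21/27) = 11.9 h.

k ≈ 11.9 h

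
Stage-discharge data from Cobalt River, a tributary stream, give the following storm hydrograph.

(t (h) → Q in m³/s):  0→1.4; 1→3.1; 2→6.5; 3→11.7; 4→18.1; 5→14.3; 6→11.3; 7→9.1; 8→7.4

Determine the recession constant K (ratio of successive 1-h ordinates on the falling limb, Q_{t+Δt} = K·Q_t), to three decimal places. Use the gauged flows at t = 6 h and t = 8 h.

Using the recession-limb readings at t = 6 h and t = 8 h: Q falls from 11.3 to 7.4 m³/s over 2 intervals.
K = (Q₂/Q₁)^(1/2) = (7.4/11.3)^(1/2) = 0.809.

K ≈ 0.809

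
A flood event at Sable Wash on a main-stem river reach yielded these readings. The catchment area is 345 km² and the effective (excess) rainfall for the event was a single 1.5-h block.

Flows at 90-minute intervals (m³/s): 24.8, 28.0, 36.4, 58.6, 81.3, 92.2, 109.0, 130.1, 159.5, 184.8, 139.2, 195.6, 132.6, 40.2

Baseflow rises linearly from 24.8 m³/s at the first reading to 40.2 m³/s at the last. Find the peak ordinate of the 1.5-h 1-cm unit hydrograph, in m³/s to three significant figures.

U_p ≈ 105 m³/s

Direct runoff: 0.00, 2.02, 9.23, 30.25, 51.76, 61.48, 77.09, 97.01, 125.22, 149.34, 102.55, 157.77, 93.58, 0.00 m³/s; ΣQ_DR = 957.3 m³/s, peak = 157.77 m³/s.
Runoff depth d = ΣQ_DR·Δt / A = 957.3 × 5400 / (345 km²) = 14.98 mm.
The 1-cm UH is the DRH scaled by (10 mm)/d, so U_p = 157.77 × 10/14.98 = 105 m³/s.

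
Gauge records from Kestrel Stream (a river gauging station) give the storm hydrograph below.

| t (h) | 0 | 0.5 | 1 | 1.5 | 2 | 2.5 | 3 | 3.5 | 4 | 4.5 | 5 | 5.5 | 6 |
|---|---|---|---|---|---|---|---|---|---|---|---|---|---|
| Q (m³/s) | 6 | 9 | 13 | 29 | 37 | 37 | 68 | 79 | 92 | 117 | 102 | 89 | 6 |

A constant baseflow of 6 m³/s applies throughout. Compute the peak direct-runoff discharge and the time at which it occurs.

Subtracting baseflow gives direct-runoff ordinates: 0.0, 3.0, 7.0, 23.0, 31.0, 31.0, 62.0, 73.0, 86.0, 111.0, 96.0, 83.0, 0.0 m³/s.
The maximum is 111.0 m³/s, occurring at the reading for t = 4.5 h.

Q_p = 111.0 m³/s at t = 4.5 h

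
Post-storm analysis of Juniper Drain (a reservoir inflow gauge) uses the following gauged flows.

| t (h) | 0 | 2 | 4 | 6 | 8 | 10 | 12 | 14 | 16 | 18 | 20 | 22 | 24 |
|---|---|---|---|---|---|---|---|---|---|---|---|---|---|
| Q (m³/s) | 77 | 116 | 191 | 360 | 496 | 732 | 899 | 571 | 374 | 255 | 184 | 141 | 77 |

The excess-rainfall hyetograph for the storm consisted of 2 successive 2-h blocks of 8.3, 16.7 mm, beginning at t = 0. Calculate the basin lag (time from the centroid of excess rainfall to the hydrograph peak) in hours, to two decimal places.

Centroid of excess rainfall: t_c = Σ P_i·t̄_i / ΣP_i = 2.3360 h (block centres at 1, 3 h).
Hydrograph peak occurs at t = 12 h, so basin lag t_L = 12 − 2.3360 = 9.66 h.

t_L ≈ 9.66 h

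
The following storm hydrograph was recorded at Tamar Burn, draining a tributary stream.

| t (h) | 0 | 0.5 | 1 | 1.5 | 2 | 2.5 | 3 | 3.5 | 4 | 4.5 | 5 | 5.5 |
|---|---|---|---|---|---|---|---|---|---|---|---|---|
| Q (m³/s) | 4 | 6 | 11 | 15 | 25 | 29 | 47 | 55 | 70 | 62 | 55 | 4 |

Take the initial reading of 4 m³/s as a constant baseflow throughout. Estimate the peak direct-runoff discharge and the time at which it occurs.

Subtracting baseflow gives direct-runoff ordinates: 0.0, 2.0, 7.0, 11.0, 21.0, 25.0, 43.0, 51.0, 66.0, 58.0, 51.0, 0.0 m³/s.
The maximum is 66.0 m³/s, occurring at the reading for t = 4 h.

Q_p = 66.0 m³/s at t = 4 h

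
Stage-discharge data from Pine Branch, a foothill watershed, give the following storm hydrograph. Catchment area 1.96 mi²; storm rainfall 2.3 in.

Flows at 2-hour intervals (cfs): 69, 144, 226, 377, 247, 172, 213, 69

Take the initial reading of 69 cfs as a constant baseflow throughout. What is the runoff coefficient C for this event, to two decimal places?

C ≈ 0.66

ΣQ_DR = 965.0 cfs; V = ΣQ_DR·Δt = 6.948 × 10^6 ft³.
Runoff depth d = V / A = 1.526 in.
C = d / P = 1.526 / 2.3 = 0.66.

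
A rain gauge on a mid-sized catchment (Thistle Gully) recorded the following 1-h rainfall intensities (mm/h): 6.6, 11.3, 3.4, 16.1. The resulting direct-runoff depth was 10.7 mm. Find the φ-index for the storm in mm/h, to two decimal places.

φ ≈ 8.35 mm/h

Only the 2 blocks with intensity above φ contribute runoff: 11.3, 16.1 mm/h.
Σ(I−φ)·Δt = d  ⇒  (11.3+16.1 − 2φ)·1 = 10.7
φ = (27.40 − 10.7/1) / 2 = 8.35 mm/h.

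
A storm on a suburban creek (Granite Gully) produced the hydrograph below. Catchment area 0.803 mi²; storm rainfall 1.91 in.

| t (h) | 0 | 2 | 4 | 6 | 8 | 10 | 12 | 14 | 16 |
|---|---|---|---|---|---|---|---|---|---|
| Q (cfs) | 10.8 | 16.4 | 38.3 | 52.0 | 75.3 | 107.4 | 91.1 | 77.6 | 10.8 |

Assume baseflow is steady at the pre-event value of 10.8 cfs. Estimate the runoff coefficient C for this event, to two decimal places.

C ≈ 0.77

ΣQ_DR = 382.5 cfs; V = ΣQ_DR·Δt = 2.754 × 10^6 ft³.
Runoff depth d = V / A = 1.476 in.
C = d / P = 1.476 / 1.91 = 0.77.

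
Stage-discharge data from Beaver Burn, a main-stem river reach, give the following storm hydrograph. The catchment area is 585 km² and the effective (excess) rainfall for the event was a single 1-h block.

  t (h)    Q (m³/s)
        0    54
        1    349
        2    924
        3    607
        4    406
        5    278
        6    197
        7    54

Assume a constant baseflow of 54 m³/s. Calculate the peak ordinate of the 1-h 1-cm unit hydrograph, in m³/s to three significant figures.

U_p ≈ 580 m³/s

Direct runoff: 0.0, 295.0, 870.0, 553.0, 352.0, 224.0, 143.0, 0.0 m³/s; ΣQ_DR = 2437 m³/s, peak = 870.0 m³/s.
Runoff depth d = ΣQ_DR·Δt / A = 2437 × 3600 / (585 km²) = 15.00 mm.
The 1-cm UH is the DRH scaled by (10 mm)/d, so U_p = 870.0 × 10/15.00 = 580 m³/s.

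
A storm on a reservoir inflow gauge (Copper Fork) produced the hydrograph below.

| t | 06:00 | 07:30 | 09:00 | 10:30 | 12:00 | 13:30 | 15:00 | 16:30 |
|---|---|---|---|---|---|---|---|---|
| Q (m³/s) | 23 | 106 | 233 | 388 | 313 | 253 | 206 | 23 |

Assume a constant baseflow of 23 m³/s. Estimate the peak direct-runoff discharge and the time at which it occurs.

Q_p = 365.0 m³/s at t = 10:30

Subtracting baseflow gives direct-runoff ordinates: 0.0, 83.0, 210.0, 365.0, 290.0, 230.0, 183.0, 0.0 m³/s.
The maximum is 365.0 m³/s, occurring at the reading for t = 10:30.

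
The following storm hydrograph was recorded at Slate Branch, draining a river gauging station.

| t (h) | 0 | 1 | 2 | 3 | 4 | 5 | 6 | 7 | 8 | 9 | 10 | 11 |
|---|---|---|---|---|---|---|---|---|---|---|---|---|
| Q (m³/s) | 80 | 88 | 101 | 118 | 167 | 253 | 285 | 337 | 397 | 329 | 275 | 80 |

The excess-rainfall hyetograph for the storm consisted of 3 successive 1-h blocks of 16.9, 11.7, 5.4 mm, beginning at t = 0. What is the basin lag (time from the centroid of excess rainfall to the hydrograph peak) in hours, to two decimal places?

Centroid of excess rainfall: t_c = Σ P_i·t̄_i / ΣP_i = 1.1618 h (block centres at 0.5, 1.5, 2.5 h).
Hydrograph peak occurs at t = 8 h, so basin lag t_L = 8 − 1.1618 = 6.84 h.

t_L ≈ 6.84 h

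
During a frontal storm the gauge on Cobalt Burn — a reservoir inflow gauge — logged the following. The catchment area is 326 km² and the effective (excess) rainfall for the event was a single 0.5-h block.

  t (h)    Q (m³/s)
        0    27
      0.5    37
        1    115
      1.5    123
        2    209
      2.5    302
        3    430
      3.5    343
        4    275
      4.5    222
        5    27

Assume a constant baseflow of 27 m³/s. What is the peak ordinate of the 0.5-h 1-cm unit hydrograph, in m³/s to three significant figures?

Direct runoff: 0.0, 10.0, 88.0, 96.0, 182.0, 275.0, 403.0, 316.0, 248.0, 195.0, 0.0 m³/s; ΣQ_DR = 1813 m³/s, peak = 403.0 m³/s.
Runoff depth d = ΣQ_DR·Δt / A = 1813 × 1800 / (326 km²) = 10.01 mm.
The 1-cm UH is the DRH scaled by (10 mm)/d, so U_p = 403.0 × 10/10.01 = 403 m³/s.

U_p ≈ 403 m³/s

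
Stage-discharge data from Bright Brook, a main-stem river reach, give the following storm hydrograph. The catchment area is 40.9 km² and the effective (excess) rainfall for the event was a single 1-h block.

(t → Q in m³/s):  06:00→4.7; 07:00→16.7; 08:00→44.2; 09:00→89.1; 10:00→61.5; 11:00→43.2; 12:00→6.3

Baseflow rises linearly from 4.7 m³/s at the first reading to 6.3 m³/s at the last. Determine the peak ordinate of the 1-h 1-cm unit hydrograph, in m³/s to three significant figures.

Direct runoff: 0.00, 11.73, 38.97, 83.60, 55.73, 37.17, 0.00 m³/s; ΣQ_DR = 227.2 m³/s, peak = 83.60 m³/s.
Runoff depth d = ΣQ_DR·Δt / A = 227.2 × 3600 / (40.9 km²) = 20.00 mm.
The 1-cm UH is the DRH scaled by (10 mm)/d, so U_p = 83.60 × 10/20.00 = 41.8 m³/s.

U_p ≈ 41.8 m³/s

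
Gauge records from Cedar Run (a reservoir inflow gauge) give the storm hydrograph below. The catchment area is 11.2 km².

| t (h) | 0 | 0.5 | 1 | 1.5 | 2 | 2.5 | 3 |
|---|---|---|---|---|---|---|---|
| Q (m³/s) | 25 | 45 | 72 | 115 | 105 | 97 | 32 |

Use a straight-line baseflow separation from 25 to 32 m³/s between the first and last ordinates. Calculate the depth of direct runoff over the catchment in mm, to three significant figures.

Direct runoff: 0.00, 18.83, 44.67, 86.50, 75.33, 66.17, 0.00 m³/s; ΣQ_DR = 291.5 m³/s.
V = ΣQ_DR · Δt = 291.5 × 1800 s = 5.247 × 10^5 m³.
Over A = 11.2 km², depth = V / A = 46.8 mm.

d ≈ 46.8 mm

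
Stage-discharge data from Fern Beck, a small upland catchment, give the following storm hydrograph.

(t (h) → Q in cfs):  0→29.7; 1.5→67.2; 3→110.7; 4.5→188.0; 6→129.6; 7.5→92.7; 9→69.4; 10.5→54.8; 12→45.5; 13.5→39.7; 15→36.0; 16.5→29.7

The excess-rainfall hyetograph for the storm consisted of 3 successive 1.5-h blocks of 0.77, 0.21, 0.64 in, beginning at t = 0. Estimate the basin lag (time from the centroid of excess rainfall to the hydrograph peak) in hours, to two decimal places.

Centroid of excess rainfall: t_c = Σ P_i·t̄_i / ΣP_i = 2.1296 h (block centres at 0.75, 2.25, 3.75 h).
Hydrograph peak occurs at t = 4.5 h, so basin lag t_L = 4.5 − 2.1296 = 2.37 h.

t_L ≈ 2.37 h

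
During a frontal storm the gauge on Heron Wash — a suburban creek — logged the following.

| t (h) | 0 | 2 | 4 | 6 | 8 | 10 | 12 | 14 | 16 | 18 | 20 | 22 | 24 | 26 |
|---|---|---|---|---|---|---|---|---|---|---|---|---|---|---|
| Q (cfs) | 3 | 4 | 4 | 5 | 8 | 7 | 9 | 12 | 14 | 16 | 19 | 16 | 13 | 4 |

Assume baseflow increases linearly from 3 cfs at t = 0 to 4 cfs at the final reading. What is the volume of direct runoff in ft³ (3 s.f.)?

Direct-runoff ordinates (Q − Q_b): 0.00, 0.92, 0.85, 1.77, 4.69, 3.62, 5.54, 8.46, 10.38, 12.31, 15.23, 12.15, 9.08, 0.00 cfs.
ΣQ_DR = 85.00 cfs.
With Δt = 2 h = 7200 s, V = ΣQ_DR · Δt = 85.00 × 7200 = 6.12 × 10^5 ft³.

V ≈ 6.12 × 10^5 ft³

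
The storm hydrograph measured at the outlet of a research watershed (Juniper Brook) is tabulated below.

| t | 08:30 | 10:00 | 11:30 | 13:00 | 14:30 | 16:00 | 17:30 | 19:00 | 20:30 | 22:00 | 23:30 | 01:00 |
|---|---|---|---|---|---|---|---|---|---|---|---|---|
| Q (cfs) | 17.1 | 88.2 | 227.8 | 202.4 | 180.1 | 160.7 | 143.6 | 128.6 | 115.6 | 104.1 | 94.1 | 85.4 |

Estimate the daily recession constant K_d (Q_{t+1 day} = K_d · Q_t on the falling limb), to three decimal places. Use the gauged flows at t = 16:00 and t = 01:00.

K_d ≈ 0.185

Between t = 16:00 and t = 01:00 the flow falls from 160.7 to 85.4 cfs over 6×1.5 h = 9 h.
Per-interval ratio K = (85.4/160.7)^(1/6) = 0.9000; K_d = K^(24/1.5) = 0.185.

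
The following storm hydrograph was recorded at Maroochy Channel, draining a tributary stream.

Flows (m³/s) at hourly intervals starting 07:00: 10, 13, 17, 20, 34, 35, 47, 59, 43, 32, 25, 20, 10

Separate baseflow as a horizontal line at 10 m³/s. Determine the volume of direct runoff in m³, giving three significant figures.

V ≈ 8.46 × 10^5 m³

Direct-runoff ordinates (Q − Q_b): 0.0, 3.0, 7.0, 10.0, 24.0, 25.0, 37.0, 49.0, 33.0, 22.0, 15.0, 10.0, 0.0 m³/s.
ΣQ_DR = 235.0 m³/s.
With Δt = 1 h = 3600 s, V = ΣQ_DR · Δt = 235.0 × 3600 = 8.46 × 10^5 m³.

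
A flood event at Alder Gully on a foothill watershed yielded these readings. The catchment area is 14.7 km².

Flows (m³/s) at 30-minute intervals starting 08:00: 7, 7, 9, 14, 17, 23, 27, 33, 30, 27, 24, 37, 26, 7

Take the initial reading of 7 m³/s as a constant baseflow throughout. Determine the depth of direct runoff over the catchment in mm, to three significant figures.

d ≈ 23.3 mm

Direct runoff: 0.0, 0.0, 2.0, 7.0, 10.0, 16.0, 20.0, 26.0, 23.0, 20.0, 17.0, 30.0, 19.0, 0.0 m³/s; ΣQ_DR = 190.0 m³/s.
V = ΣQ_DR · Δt = 190.0 × 1800 s = 3.420 × 10^5 m³.
Over A = 14.7 km², depth = V / A = 23.3 mm.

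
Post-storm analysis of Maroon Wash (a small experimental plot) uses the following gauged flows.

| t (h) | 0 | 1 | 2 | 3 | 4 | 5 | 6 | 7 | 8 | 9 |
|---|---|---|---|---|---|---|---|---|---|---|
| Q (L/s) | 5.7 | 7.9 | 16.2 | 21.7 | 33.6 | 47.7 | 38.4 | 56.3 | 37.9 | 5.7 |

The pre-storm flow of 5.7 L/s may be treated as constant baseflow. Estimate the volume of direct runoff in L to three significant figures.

V ≈ 7.71 × 10^5 L

Direct-runoff ordinates (Q − Q_b): 0.0, 2.2, 10.5, 16.0, 27.9, 42.0, 32.7, 50.6, 32.2, 0.0 L/s.
ΣQ_DR = 214.1 L/s.
With Δt = 1 h = 3600 s, V = ΣQ_DR · Δt = 214.1 × 3600 = 7.71 × 10^5 L.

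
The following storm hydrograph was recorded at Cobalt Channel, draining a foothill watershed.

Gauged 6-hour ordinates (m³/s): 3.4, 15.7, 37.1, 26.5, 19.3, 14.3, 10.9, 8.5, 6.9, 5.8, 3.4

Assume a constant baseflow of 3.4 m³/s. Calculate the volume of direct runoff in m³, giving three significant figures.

V ≈ 2.47 × 10^6 m³

Direct-runoff ordinates (Q − Q_b): 0.0, 12.3, 33.7, 23.1, 15.9, 10.9, 7.5, 5.1, 3.5, 2.4, 0.0 m³/s.
ΣQ_DR = 114.4 m³/s.
With Δt = 6 h = 21600 s, V = ΣQ_DR · Δt = 114.4 × 21600 = 2.47 × 10^6 m³.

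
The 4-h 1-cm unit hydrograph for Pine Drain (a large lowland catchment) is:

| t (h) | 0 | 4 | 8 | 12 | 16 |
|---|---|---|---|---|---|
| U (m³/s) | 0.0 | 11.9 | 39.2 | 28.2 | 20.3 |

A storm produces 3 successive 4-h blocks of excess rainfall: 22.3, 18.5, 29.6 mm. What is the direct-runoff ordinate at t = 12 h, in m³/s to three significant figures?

By discrete convolution, Q_j = Σ (P_i / 10 mm) · U_{j−i}.
At t = 12 h (j=3): Q = (22.3/10)·28.2 + (18.5/10)·39.2 + (29.6/10)·11.9 = 171 m³/s.

Q ≈ 171 m³/s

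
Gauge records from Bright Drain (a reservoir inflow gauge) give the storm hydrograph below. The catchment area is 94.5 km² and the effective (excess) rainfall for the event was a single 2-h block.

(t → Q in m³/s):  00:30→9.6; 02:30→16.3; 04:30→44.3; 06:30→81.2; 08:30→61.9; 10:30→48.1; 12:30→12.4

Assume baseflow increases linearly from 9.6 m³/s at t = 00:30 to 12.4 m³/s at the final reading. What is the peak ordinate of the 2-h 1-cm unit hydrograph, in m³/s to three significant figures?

U_p ≈ 46.8 m³/s

Direct runoff: 0.00, 6.23, 33.77, 70.20, 50.43, 36.17, 0.00 m³/s; ΣQ_DR = 196.8 m³/s, peak = 70.20 m³/s.
Runoff depth d = ΣQ_DR·Δt / A = 196.8 × 7200 / (94.5 km²) = 14.99 mm.
The 1-cm UH is the DRH scaled by (10 mm)/d, so U_p = 70.20 × 10/14.99 = 46.8 m³/s.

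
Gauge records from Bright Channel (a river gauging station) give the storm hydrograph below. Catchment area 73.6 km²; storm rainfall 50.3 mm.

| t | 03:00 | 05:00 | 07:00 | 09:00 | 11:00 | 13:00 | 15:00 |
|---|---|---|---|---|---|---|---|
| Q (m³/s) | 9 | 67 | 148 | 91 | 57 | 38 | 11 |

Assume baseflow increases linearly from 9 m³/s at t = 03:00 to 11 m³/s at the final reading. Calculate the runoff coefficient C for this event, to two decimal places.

ΣQ_DR = 351.0 m³/s; V = ΣQ_DR·Δt = 2.527 × 10^6 m³.
Runoff depth d = V / A = 34.34 mm.
C = d / P = 34.34 / 50.3 = 0.68.

C ≈ 0.68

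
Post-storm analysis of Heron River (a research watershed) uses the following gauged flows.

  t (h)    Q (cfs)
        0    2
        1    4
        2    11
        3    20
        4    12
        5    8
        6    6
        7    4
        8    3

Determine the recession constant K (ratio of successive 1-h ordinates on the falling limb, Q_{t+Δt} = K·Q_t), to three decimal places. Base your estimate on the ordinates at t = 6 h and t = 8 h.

Using the recession-limb readings at t = 6 h and t = 8 h: Q falls from 6 to 3 cfs over 2 intervals.
K = (Q₂/Q₁)^(1/2) = (3/6)^(1/2) = 0.707.

K ≈ 0.707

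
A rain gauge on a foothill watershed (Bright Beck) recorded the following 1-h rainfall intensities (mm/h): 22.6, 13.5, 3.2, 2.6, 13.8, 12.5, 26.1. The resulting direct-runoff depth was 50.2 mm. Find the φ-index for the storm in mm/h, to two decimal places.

Only the 5 blocks with intensity above φ contribute runoff: 22.6, 13.5, 13.8, 12.5, 26.1 mm/h.
Σ(I−φ)·Δt = d  ⇒  (22.6+13.5+13.8+12.5+26.1 − 5φ)·1 = 50.2
φ = (88.50 − 50.2/1) / 5 = 7.66 mm/h.

φ ≈ 7.66 mm/h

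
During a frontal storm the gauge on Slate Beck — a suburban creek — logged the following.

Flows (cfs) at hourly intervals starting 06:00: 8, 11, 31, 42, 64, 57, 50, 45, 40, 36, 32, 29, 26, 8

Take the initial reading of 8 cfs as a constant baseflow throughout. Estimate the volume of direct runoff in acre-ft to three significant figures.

Direct-runoff ordinates (Q − Q_b): 0.0, 3.0, 23.0, 34.0, 56.0, 49.0, 42.0, 37.0, 32.0, 28.0, 24.0, 21.0, 18.0, 0.0 cfs.
ΣQ_DR = 367.0 cfs.
With Δt = 1 h = 3600 s, V = ΣQ_DR · Δt = 367.0 × 3600 = 1.32 × 10^6 ft³ = 30.3 acre-ft.

V ≈ 30.3 acre-ft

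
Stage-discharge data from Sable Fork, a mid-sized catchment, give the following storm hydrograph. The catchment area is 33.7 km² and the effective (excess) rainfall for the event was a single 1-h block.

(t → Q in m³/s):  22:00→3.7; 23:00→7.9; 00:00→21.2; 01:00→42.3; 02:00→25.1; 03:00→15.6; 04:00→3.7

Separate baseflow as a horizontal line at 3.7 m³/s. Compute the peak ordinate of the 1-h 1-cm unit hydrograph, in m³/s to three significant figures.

U_p ≈ 38.6 m³/s

Direct runoff: 0.0, 4.2, 17.5, 38.6, 21.4, 11.9, 0.0 m³/s; ΣQ_DR = 93.60 m³/s, peak = 38.6 m³/s.
Runoff depth d = ΣQ_DR·Δt / A = 93.60 × 3600 / (33.7 km²) = 9.999 mm.
The 1-cm UH is the DRH scaled by (10 mm)/d, so U_p = 38.6 × 10/9.999 = 38.6 m³/s.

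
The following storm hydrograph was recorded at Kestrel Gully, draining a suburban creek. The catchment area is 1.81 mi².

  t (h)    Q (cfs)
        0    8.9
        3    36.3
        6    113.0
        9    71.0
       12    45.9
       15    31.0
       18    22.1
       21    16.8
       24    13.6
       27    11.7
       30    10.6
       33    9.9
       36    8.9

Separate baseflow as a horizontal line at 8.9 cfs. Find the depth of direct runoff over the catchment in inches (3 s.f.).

Direct runoff: 0.0, 27.4, 104.1, 62.1, 37.0, 22.1, 13.2, 7.9, 4.7, 2.8, 1.7, 1.0, 0.0 cfs; ΣQ_DR = 284.0 cfs.
V = ΣQ_DR · Δt = 284.0 × 10800 s = 3.067 × 10^6 ft³.
Over A = 1.81 mi², depth = V / A = 0.729 in.

d ≈ 0.729 in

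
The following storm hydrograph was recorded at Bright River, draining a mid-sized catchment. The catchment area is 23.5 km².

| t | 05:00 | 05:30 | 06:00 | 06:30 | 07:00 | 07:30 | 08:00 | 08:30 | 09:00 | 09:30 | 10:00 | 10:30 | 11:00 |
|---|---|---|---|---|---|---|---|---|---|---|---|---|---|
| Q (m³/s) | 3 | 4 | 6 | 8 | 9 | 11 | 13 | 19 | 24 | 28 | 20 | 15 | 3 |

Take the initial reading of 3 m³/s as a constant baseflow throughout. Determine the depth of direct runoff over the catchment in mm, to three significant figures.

Direct runoff: 0.0, 1.0, 3.0, 5.0, 6.0, 8.0, 10.0, 16.0, 21.0, 25.0, 17.0, 12.0, 0.0 m³/s; ΣQ_DR = 124.0 m³/s.
V = ΣQ_DR · Δt = 124.0 × 1800 s = 2.232 × 10^5 m³.
Over A = 23.5 km², depth = V / A = 9.50 mm.

d ≈ 9.50 mm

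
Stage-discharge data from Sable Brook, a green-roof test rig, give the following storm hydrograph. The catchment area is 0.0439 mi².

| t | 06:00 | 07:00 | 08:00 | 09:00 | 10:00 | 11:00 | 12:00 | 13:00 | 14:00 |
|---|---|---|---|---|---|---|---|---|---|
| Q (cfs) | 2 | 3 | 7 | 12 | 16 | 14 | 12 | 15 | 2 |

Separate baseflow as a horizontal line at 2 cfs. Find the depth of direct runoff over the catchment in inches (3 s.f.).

d ≈ 2.29 in

Direct runoff: 0.0, 1.0, 5.0, 10.0, 14.0, 12.0, 10.0, 13.0, 0.0 cfs; ΣQ_DR = 65.00 cfs.
V = ΣQ_DR · Δt = 65.00 × 3600 s = 2.340 × 10^5 ft³.
Over A = 0.0439 mi², depth = V / A = 2.29 in.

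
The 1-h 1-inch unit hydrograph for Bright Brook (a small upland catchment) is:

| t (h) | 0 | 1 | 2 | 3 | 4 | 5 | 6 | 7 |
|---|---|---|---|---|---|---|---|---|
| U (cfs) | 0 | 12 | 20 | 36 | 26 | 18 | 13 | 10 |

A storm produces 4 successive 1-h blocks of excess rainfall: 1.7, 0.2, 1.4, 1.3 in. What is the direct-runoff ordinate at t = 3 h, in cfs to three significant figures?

By discrete convolution, Q_j = Σ (P_i / 1 in) · U_{j−i}.
At t = 3 h (j=3): Q = (1.7/1)·36 + (0.2/1)·20 + (1.4/1)·12 + (1.3/1)·0 = 82.0 cfs.

Q ≈ 82.0 cfs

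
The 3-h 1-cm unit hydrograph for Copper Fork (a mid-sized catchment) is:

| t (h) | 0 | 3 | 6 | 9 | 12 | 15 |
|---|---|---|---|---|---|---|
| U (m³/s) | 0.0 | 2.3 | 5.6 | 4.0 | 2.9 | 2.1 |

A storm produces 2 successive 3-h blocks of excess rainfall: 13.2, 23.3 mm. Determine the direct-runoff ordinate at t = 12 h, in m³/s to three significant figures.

Q ≈ 13.1 m³/s

By discrete convolution, Q_j = Σ (P_i / 10 mm) · U_{j−i}.
At t = 12 h (j=4): Q = (13.2/10)·2.9 + (23.3/10)·4.0 = 13.1 m³/s.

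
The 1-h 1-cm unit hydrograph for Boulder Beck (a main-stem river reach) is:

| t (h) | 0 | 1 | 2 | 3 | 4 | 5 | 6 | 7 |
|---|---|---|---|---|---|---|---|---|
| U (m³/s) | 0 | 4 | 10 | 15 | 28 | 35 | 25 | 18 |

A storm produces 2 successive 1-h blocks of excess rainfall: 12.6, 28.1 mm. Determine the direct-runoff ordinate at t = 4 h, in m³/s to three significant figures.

Q ≈ 77.4 m³/s

By discrete convolution, Q_j = Σ (P_i / 10 mm) · U_{j−i}.
At t = 4 h (j=4): Q = (12.6/10)·28 + (28.1/10)·15 = 77.4 m³/s.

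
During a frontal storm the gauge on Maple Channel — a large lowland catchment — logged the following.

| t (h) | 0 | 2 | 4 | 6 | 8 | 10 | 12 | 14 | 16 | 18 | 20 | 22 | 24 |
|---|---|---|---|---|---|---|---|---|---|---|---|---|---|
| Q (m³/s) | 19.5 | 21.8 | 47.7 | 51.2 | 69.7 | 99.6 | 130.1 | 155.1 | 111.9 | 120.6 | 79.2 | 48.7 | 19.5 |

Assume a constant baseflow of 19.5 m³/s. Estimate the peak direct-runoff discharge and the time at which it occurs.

Q_p = 135.6 m³/s at t = 14 h

Subtracting baseflow gives direct-runoff ordinates: 0.0, 2.3, 28.2, 31.7, 50.2, 80.1, 110.6, 135.6, 92.4, 101.1, 59.7, 29.2, 0.0 m³/s.
The maximum is 135.6 m³/s, occurring at the reading for t = 14 h.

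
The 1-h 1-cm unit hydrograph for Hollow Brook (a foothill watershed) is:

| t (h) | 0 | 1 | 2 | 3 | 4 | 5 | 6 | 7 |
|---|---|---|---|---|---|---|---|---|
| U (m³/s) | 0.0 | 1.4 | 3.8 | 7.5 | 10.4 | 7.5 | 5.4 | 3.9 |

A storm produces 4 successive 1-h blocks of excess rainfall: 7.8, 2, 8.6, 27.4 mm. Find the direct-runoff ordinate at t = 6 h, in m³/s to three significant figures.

Q ≈ 35.2 m³/s

By discrete convolution, Q_j = Σ (P_i / 10 mm) · U_{j−i}.
At t = 6 h (j=6): Q = (7.8/10)·5.4 + (2/10)·7.5 + (8.6/10)·10.4 + (27.4/10)·7.5 = 35.2 m³/s.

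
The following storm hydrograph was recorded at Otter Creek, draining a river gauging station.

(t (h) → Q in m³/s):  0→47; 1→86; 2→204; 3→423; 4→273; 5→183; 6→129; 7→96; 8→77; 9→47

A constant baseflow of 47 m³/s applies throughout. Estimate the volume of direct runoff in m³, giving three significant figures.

Direct-runoff ordinates (Q − Q_b): 0.0, 39.0, 157.0, 376.0, 226.0, 136.0, 82.0, 49.0, 30.0, 0.0 m³/s.
ΣQ_DR = 1095 m³/s.
With Δt = 1 h = 3600 s, V = ΣQ_DR · Δt = 1095 × 3600 = 3.94 × 10^6 m³.

V ≈ 3.94 × 10^6 m³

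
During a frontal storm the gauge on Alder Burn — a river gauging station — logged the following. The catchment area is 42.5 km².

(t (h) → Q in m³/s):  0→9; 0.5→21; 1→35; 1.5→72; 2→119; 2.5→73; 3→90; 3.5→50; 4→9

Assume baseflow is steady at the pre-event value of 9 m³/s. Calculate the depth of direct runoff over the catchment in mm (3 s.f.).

d ≈ 16.8 mm

Direct runoff: 0.0, 12.0, 26.0, 63.0, 110.0, 64.0, 81.0, 41.0, 0.0 m³/s; ΣQ_DR = 397.0 m³/s.
V = ΣQ_DR · Δt = 397.0 × 1800 s = 7.146 × 10^5 m³.
Over A = 42.5 km², depth = V / A = 16.8 mm.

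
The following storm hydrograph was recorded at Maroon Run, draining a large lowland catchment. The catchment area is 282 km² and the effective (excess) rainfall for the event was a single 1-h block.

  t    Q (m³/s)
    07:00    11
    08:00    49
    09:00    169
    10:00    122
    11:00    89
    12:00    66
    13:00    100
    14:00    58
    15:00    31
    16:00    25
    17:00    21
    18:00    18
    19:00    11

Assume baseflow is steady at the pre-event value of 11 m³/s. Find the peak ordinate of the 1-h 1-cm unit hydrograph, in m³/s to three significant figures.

Direct runoff: 0.0, 38.0, 158.0, 111.0, 78.0, 55.0, 89.0, 47.0, 20.0, 14.0, 10.0, 7.0, 0.0 m³/s; ΣQ_DR = 627.0 m³/s, peak = 158.0 m³/s.
Runoff depth d = ΣQ_DR·Δt / A = 627.0 × 3600 / (282 km²) = 8.004 mm.
The 1-cm UH is the DRH scaled by (10 mm)/d, so U_p = 158.0 × 10/8.004 = 197 m³/s.

U_p ≈ 197 m³/s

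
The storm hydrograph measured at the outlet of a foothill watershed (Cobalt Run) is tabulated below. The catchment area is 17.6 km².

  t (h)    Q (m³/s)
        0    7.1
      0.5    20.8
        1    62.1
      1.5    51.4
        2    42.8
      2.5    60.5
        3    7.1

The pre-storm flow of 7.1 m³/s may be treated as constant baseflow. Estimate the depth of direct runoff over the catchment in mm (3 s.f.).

Direct runoff: 0.0, 13.7, 55.0, 44.3, 35.7, 53.4, 0.0 m³/s; ΣQ_DR = 202.1 m³/s.
V = ΣQ_DR · Δt = 202.1 × 1800 s = 3.638 × 10^5 m³.
Over A = 17.6 km², depth = V / A = 20.7 mm.

d ≈ 20.7 mm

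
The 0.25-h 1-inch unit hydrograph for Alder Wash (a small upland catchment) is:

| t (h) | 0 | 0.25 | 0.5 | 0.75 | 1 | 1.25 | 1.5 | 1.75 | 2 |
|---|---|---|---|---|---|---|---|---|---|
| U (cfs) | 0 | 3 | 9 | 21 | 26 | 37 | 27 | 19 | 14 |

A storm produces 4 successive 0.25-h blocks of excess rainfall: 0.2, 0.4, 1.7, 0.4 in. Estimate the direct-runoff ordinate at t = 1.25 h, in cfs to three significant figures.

By discrete convolution, Q_j = Σ (P_i / 1 in) · U_{j−i}.
At t = 1.25 h (j=5): Q = (0.2/1)·37 + (0.4/1)·26 + (1.7/1)·21 + (0.4/1)·9 = 57.1 cfs.

Q ≈ 57.1 cfs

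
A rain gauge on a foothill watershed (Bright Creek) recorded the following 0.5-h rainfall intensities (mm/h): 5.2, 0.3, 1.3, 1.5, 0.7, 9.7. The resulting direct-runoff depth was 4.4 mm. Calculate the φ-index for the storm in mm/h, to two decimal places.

Only the 2 blocks with intensity above φ contribute runoff: 5.2, 9.7 mm/h.
Σ(I−φ)·Δt = d  ⇒  (5.2+9.7 − 2φ)·0.5 = 4.4
φ = (14.90 − 4.4/0.5) / 2 = 3.05 mm/h.

φ ≈ 3.05 mm/h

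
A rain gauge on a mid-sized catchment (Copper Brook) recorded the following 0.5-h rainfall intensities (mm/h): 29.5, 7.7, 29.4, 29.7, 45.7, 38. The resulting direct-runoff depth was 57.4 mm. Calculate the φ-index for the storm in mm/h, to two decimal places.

φ ≈ 11.50 mm/h

Only the 5 blocks with intensity above φ contribute runoff: 29.5, 29.4, 29.7, 45.7, 38 mm/h.
Σ(I−φ)·Δt = d  ⇒  (29.5+29.4+29.7+45.7+38 − 5φ)·0.5 = 57.4
φ = (172.3 − 57.4/0.5) / 5 = 11.50 mm/h.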